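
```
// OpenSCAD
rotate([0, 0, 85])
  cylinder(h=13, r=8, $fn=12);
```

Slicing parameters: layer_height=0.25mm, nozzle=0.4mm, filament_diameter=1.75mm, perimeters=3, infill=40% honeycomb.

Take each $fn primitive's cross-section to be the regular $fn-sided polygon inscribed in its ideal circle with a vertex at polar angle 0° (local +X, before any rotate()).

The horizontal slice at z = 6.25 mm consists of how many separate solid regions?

1

At z = 6.25 mm: the cylinder: section is a regular 12-gon, circumradius r=8; (whole slice rotated 85° about Z — lengths, areas and connectivity unchanged). The result has 1 disconnected region.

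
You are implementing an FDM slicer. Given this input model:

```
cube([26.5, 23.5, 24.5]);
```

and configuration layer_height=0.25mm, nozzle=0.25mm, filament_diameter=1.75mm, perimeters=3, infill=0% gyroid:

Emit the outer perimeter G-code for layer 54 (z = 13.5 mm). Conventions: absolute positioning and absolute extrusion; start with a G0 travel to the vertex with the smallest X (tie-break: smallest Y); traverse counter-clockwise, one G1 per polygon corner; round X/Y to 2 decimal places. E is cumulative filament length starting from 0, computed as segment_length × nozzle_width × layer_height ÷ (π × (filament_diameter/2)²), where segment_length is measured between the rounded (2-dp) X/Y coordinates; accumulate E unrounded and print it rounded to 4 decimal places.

At z = 13.5 mm: the cube (footprint 26.5×23.5) is included at this height. The outline is a single polygon with 4 vertices. Extrusion per mm of travel: 0.25 × 0.25 / (π × 0.875²) = 0.025984. Accumulating E over each segment gives final E = 2.5984.

G0 X0.00 Y0.00 Z13.50
G1 X26.50 Y0.00 E0.6886
G1 X26.50 Y23.50 E1.2992
G1 X0.00 Y23.50 E1.9878
G1 X0.00 Y0.00 E2.5984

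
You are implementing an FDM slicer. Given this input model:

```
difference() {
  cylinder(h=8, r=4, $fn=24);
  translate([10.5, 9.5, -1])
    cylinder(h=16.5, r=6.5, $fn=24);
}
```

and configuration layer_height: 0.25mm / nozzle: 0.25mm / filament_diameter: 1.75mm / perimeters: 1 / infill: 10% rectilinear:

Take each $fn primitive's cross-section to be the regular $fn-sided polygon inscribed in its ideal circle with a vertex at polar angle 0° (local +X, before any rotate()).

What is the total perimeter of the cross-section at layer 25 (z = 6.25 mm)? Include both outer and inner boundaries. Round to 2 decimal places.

At z = 6.25 mm: the cylinder: section is a regular 24-gon, circumradius r=4 (perimeter = 2·24·4.000·sin(180°/24) = 25.06 mm); the r=6.5 cylinder at (10.5, 9.5) gives a regular 24-gon of circumradius 6.5 (constant along its height) (perimeter = 2·24·6.500·sin(180°/24) = 40.72 mm); After the difference (first − rest): starting from the r=4 cylinder, the r=6.5 cylinder at (10.5, 9.5) misses the remaining region (no effect) — boundary = 25.06 mm. Overall, the cross-section is a single solid region. Total boundary length (outer) = 25.06 mm.

25.06 mm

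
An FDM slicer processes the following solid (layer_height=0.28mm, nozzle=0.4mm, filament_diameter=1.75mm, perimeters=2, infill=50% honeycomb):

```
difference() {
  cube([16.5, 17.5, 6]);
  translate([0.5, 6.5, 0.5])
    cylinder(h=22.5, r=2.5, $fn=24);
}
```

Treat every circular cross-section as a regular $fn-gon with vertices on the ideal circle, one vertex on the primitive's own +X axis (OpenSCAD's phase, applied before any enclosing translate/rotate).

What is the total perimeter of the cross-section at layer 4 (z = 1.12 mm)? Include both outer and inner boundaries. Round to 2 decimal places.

71.97 mm

At z = 1.12 mm: the cube (footprint 16.5×17.5) is included at this height (perimeter 68.00 mm); the r=2.5 cylinder at (0.5, 6.5) contributes a regular 24-gon of circumradius 2.5 (perimeter = 2·24·2.500·sin(180°/24) = 15.66 mm); Subtracting the remaining from the first: starting from the 16.5×17.5 cube, the r=2.5 cylinder at (0.5, 6.5) partially overlaps it — only the 12.17 mm² overlap (of its 19.41 mm²) is removed, clipping the outline — boundary = 71.97 mm. Overall, the cross-section is a single solid region. Total boundary length (outer) = 71.97 mm.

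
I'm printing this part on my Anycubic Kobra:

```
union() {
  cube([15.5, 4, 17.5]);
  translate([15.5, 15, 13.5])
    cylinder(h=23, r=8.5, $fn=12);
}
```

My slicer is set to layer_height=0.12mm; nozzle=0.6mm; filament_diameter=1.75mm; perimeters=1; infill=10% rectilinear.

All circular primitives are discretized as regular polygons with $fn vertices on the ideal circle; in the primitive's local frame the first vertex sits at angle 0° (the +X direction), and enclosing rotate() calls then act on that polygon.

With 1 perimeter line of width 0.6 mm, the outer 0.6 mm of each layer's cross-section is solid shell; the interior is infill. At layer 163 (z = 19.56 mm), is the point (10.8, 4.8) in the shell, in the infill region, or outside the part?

At z = 19.56 mm: the cube is not intersected at this z (z outside [0, 17.5]); the r=8.5 cylinder at (15.5, 15) contributes a regular 12-gon of circumradius 8.5; Combining (union): only the r=8.5 cylinder at (15.5, 15) is present, so the union is just that shape — 1 connected region. Overall, the cross-section is a single solid region. The nearest boundary edge runs (11.25, 7.64)→(15.50, 6.50); distance from the point to it = 2.86 mm. The point is not inside any of the regions above, so it lies outside the cross-section (2.86 mm from the nearest boundary).

outside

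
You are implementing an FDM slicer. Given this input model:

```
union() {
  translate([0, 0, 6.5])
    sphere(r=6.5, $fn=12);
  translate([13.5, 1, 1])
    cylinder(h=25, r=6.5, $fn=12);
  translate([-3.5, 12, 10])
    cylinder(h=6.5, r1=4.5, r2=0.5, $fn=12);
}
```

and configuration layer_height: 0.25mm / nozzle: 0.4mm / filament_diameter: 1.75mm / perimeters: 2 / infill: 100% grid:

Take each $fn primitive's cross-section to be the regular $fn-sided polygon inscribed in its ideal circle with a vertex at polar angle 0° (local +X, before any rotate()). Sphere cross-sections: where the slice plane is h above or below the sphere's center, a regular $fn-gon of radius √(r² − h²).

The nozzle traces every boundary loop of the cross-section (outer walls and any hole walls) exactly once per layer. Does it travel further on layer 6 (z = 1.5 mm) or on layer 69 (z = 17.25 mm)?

layer 6 (z = 1.5 mm)

Layer 6 (z = 1.5): the r=6.5 sphere slices to a regular 12-gon of circumradius 4.153 (√(r²−h²) with h=5 from center) (perimeter = 2·12·4.153·sin(180°/12) = 25.80 mm); the r=6.5 cylinder at (13.5, 1) contributes a regular 12-gon of circumradius 6.5 (perimeter = 2·12·6.500·sin(180°/12) = 40.38 mm); the cone at (-3.5, 12) is absent (z outside [10, 16.5]); Taking the union: the 2 present regions are separate (no shared area or edge), so areas and boundary lengths simply add and each stays a separate island — boundary = 66.17 mm. So its perimeter = 66.17 mm. Layer 69 (z = 17.25): the sphere is absent (|z−center|=10.750 > r=6.5); the r=6.5 cylinder at (13.5, 1) gives a regular 12-gon of circumradius 6.5 (constant along its height) (perimeter = 2·12·6.500·sin(180°/12) = 40.38 mm); the cone at (-3.5, 12) is absent (z outside [10, 16.5]); Taking the union: only the r=6.5 cylinder at (13.5, 1) is present, so the union is just that shape — boundary = 40.38 mm. So its perimeter = 40.38 mm. Layer 6 is larger (66.17 vs 40.38 mm).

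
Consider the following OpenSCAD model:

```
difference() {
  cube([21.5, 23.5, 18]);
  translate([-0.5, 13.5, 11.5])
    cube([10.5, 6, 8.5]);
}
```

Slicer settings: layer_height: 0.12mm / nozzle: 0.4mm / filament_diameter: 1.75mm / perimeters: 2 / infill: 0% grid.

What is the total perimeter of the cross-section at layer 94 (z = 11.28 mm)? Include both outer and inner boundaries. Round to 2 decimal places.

At z = 11.28 mm: the cube is present — its section is the full 21.5×23.5 rectangle (perimeter 90.00 mm); the cube at (-0.5, 13.5) is not intersected at this z (z outside [11.5, 20]); After the difference (first − rest): none of the subtracted shapes is present at this height, so the 21.5×23.5 cube is unchanged — boundary = 90.00 mm. Overall, the cross-section is a single solid region. Total boundary length (outer) = 90.00 mm.

90.00 mm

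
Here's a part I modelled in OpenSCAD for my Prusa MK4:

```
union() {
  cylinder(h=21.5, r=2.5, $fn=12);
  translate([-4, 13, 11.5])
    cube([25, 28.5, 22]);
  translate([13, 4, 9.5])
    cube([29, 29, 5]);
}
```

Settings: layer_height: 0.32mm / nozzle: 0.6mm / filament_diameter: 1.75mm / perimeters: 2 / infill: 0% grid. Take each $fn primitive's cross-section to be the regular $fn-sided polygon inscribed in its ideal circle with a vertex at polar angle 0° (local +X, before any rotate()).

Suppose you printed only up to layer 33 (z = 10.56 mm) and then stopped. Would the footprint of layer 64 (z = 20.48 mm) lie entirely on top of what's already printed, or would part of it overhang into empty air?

Compare the two slices. At z = 10.56: the r=2.5 cylinder gives a regular 12-gon of circumradius 2.5 (constant along its height) (area = (12/2)·2.500²·sin(360°/12) = 18.75 mm²); the cube at (-4, 13) is not intersected at this z (z outside [11.5, 33.5]); the cube at (13, 4) (footprint 29×29) is included at this height (area 841.00 mm²); Combining (union): the 2 present regions are separate (no shared area or edge), so areas and boundary lengths simply add and each stays a separate island — area = 859.75 mm². At z = 20.48: the r=2.5 cylinder contributes a regular 12-gon of circumradius 2.5 (area = (12/2)·2.500²·sin(360°/12) = 18.75 mm²); the cube at (-4, 13) (footprint 25×28.5) is included at this height (area 712.50 mm²); the cube at (13, 4) is not intersected at this z (z outside [9.5, 14.5]); Taking the union: the 2 present regions are separate (no shared area or edge), so areas and boundary lengths simply add and each stays a separate island — area = 731.25 mm². Checking containment: at z = 20.48 the cross-section extends beyond the z = 10.56 cross-section by about 552.50 mm².

part overhangs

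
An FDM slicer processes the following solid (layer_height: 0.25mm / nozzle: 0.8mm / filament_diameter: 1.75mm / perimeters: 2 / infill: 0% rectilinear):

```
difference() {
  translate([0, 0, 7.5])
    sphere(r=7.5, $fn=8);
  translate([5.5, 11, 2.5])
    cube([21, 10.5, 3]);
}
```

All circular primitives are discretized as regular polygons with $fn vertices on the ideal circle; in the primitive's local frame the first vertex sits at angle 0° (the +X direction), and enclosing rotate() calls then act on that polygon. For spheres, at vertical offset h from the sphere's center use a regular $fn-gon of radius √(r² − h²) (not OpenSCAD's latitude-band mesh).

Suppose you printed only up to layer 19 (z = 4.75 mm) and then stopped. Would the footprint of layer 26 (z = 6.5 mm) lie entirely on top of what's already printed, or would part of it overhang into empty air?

part overhangs

Compare the two slices. At z = 4.75: the r=7.5 sphere contributes a regular 8-gon of circumradius √(7.5²−2.75²) = 6.978 (area = (8/2)·6.978²·sin(360°/8) = 137.71 mm²); the cube at (5.5, 11) (footprint 21×10.5) is included at this height (area 220.50 mm²); Subtracting the remaining from the first: starting from the r=7.5 sphere (137.71 mm²), the 21×10.5 cube at (5.5, 11) misses the remaining region (no effect) — area = 137.71 mm². At z = 6.5: the sphere: section is a regular 8-gon, circumradius = √(r²−h²) = √(7.5²−1²) = 7.433 (area = (8/2)·7.433²·sin(360°/8) = 156.27 mm²); the cube at (5.5, 11) does not reach this height (z outside [2.5, 5.5]); Taking the first minus the rest: none of the subtracted shapes is present at this height, so the r=7.5 sphere is unchanged — area = 156.27 mm². Checking containment: at z = 6.5 the cross-section extends beyond the z = 4.75 cross-section by about 18.56 mm².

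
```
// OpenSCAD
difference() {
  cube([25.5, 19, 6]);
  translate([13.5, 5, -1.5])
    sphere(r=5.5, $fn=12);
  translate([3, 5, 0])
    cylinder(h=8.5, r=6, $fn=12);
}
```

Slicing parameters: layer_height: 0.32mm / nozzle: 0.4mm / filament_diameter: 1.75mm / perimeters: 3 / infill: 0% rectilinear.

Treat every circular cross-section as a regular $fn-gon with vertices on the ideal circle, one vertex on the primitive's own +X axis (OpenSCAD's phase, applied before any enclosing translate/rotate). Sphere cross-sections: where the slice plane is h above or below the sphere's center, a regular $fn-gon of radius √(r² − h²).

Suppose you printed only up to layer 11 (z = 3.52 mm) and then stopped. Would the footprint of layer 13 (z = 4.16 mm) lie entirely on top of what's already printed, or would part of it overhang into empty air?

part overhangs

Compare the two slices. At z = 3.52: the 25.5×19 cube contributes its full rectangle (area 484.50 mm²); the r=5.5 sphere at (13.5, 5) slices to a regular 12-gon of circumradius 2.247 (√(r²−h²) with h=5.02 from center) (area = (12/2)·2.247²·sin(360°/12) = 15.15 mm²); the r=6 cylinder at (3, 5) contributes a regular 12-gon of circumradius 6 (area = (12/2)·6.000²·sin(360°/12) = 108.00 mm²); Taking the first minus the rest: starting from the 25.5×19 cube (484.50 mm²), the r=5.5 sphere at (13.5, 5) lies wholly inside it (removes its full 15.15 mm² and its 13.96 mm outline becomes a hole wall); the r=6 cylinder at (3, 5) partially overlaps it — only the 83.98 mm² overlap (of its 108.00 mm²) is removed, clipping the outline — area = 385.37 mm². At z = 4.16: the cube (footprint 25.5×19) is included at this height (area 484.50 mm²); the sphere at (13.5, 5) is absent (|z−center|=5.660 > r=5.5); the r=6 cylinder at (3, 5) gives a regular 12-gon of circumradius 6 (constant along its height) (area = (12/2)·6.000²·sin(360°/12) = 108.00 mm²); Subtracting the remaining from the first: starting from the 25.5×19 cube (484.50 mm²), the r=6 cylinder at (3, 5) partially overlaps it — only the 83.98 mm² overlap (of its 108.00 mm²) is removed, clipping the outline — area = 400.52 mm². Checking containment: at z = 4.16 the cross-section extends beyond the z = 3.52 cross-section by about 15.15 mm².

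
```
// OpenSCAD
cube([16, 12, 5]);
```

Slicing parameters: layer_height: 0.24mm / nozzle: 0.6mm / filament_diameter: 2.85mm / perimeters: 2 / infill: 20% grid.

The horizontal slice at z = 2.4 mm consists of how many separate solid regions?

At z = 2.4 mm: the cube is present — its section is the full 16×12 rectangle. The result has 1 disconnected region.

1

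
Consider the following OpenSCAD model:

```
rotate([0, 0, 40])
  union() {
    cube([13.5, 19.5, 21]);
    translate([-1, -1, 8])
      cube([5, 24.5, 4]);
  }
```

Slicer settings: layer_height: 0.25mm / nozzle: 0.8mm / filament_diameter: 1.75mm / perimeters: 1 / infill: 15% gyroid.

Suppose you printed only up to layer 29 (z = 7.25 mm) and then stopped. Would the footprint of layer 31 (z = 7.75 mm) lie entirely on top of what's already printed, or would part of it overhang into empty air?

entirely on top

Compare the two slices. At z = 7.25: the cube (footprint 13.5×19.5) is included at this height (area 263.25 mm²); the cube at (-1, -1) is not intersected at this z (z outside [8, 12]); Merging all regions: only the 13.5×19.5 cube is present, so the union is just that shape — area = 263.25 mm²; (rotated 40° about Z; rotation is an isometry so areas/perimeters/island counts are preserved). At z = 7.75: the cube is present — its section is the full 13.5×19.5 rectangle (area 263.25 mm²); the cube at (-1, -1) does not reach this height (z outside [8, 12]); Merging all regions: only the 13.5×19.5 cube is present, so the union is just that shape — area = 263.25 mm²; (rotated 40° about Z; rotation is an isometry so areas/perimeters/island counts are preserved). Checking containment: the cross-section at z = 7.75 is a subset of the cross-section at z = 7.25.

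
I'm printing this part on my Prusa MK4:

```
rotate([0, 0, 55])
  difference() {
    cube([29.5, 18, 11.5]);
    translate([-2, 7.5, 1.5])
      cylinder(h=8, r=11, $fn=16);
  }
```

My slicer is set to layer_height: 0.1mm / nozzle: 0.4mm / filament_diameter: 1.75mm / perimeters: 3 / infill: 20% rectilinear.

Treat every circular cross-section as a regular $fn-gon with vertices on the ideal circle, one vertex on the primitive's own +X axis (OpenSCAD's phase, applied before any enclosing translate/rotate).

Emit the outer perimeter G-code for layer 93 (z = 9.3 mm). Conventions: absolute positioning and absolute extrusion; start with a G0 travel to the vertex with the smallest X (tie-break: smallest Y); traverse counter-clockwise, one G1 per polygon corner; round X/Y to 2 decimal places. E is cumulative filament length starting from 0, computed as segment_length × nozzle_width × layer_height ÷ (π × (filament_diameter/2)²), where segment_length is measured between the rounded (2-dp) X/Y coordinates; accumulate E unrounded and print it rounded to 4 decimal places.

G0 X-14.45 Y10.75 Z9.30
G1 X-13.20 Y11.94 E0.0287
G1 X-9.20 Y13.50 E0.1001
G1 X-4.91 Y13.40 E0.1715
G1 X-0.98 Y11.67 E0.2429
G1 X1.99 Y8.57 E0.3143
G1 X3.42 Y4.89 E0.3799
G1 X16.92 Y24.16 E0.7712
G1 X2.18 Y34.49 E1.0705
G1 X-14.45 Y10.75 E1.5526

At z = 9.3 mm: the cube (footprint 29.5×18) is included at this height; the r=11 cylinder at (-2, 7.5) contributes a regular 16-gon of circumradius 11; After the difference (first − rest): starting from the 29.5×18 cube, the r=11 cylinder at (-2, 7.5) partially overlaps it — only the 130.35 mm² overlap (of its 370.44 mm²) is removed, clipping the outline — 1 connected region; (whole slice rotated 55° about Z — lengths, areas and connectivity unchanged). The outline is a single polygon with 9 vertices. Extrusion per mm of travel: 0.4 × 0.1 / (π × 0.875²) = 0.016630. Accumulating E over each segment gives final E = 1.5526.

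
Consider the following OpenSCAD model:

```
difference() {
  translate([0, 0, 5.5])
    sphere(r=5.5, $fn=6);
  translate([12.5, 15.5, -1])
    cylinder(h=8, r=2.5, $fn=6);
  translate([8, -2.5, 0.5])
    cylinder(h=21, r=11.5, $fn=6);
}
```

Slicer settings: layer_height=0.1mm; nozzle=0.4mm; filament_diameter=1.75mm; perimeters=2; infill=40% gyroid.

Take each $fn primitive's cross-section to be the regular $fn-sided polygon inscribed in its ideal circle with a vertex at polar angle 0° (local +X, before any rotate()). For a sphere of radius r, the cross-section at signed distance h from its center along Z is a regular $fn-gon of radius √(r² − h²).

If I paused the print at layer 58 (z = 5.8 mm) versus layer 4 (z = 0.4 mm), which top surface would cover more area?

Layer 58 (z = 5.8): the sphere: section is a regular 6-gon, circumradius = √(r²−h²) = √(5.5²−0.3²) = 5.492 (area = (6/2)·5.492²·sin(360°/6) = 78.36 mm²); the r=2.5 cylinder at (12.5, 15.5) contributes a regular 6-gon of circumradius 2.5 (area = (6/2)·2.500²·sin(360°/6) = 16.24 mm²); the cylinder at (8, -2.5): section is a regular 6-gon, circumradius r=11.5 (area = (6/2)·11.500²·sin(360°/6) = 343.60 mm²); Taking the first minus the rest: starting from the r=5.5 sphere (78.36 mm²), the r=2.5 cylinder at (12.5, 15.5) misses the remaining region (no effect); the r=11.5 cylinder at (8, -2.5) partially overlaps it — only the 55.80 mm² overlap (of its 343.60 mm²) is removed, clipping the outline — area = 22.55 mm². So its area = 22.55 mm². Layer 4 (z = 0.4): the sphere: section is a regular 6-gon, circumradius = √(r²−h²) = √(5.5²−5.1²) = 2.059 (area = (6/2)·2.059²·sin(360°/6) = 11.02 mm²); the r=2.5 cylinder at (12.5, 15.5) gives a regular 6-gon of circumradius 2.5 (constant along its height) (area = (6/2)·2.500²·sin(360°/6) = 16.24 mm²); the cylinder at (8, -2.5) is not intersected at this z (z outside [0.5, 21.5]); Taking the first minus the rest: starting from the r=5.5 sphere (11.02 mm²), the r=2.5 cylinder at (12.5, 15.5) misses the remaining region (no effect) — area = 11.02 mm². So its area = 11.02 mm². Layer 58 is larger (22.55 vs 11.02 mm²).

layer 58 (z = 5.8 mm)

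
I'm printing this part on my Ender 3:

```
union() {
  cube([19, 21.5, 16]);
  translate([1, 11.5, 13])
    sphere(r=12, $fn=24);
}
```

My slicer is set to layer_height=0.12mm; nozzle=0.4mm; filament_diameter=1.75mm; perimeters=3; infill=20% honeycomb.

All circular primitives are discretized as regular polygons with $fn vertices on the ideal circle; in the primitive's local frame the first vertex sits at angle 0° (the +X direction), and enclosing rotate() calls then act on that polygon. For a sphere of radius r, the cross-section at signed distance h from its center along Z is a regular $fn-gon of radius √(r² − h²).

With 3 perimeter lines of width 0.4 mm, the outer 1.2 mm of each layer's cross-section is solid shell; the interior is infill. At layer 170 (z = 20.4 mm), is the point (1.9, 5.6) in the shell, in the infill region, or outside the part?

infill

At z = 20.4 mm: the cube is absent (z outside [0, 16]); the r=12 sphere at (1, 11.5) contributes a regular 24-gon of circumradius √(12²−7.4²) = 9.447; Taking the union: only the r=12 sphere at (1, 11.5) is present, so the union is just that shape — 1 connected region. Overall, the cross-section is a single solid region. The nearest boundary edge runs (1.00, 2.05)→(3.44, 2.38); distance from the point to it = 3.40 mm. The point is inside the cross-section and 3.40 mm from the nearest boundary — more than the 1.2 mm shell width (3 × 0.4), so it's in the infill interior.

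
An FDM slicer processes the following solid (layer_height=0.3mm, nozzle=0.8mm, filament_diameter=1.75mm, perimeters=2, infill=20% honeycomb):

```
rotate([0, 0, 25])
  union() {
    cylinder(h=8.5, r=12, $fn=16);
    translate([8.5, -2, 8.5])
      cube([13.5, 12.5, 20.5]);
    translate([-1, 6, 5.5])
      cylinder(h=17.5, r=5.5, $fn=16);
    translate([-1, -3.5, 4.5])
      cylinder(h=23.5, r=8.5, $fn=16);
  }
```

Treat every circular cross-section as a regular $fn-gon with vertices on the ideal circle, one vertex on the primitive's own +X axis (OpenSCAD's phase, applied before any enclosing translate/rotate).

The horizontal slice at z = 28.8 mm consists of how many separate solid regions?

At z = 28.8 mm: the cylinder is absent (z outside [0, 8.5]); the 13.5×12.5 cube at (8.5, -2) contributes its full rectangle; the cylinder at (-1, 6) is not intersected at this z (z outside [5.5, 23]); the cylinder at (-1, -3.5) does not reach this height (z outside [4.5, 28]); Taking the union: only the 13.5×12.5 cube at (8.5, -2) is present, so the union is just that shape — 1 connected region; (whole slice rotated 25° about Z — lengths, areas and connectivity unchanged). The result has 1 disconnected region.

1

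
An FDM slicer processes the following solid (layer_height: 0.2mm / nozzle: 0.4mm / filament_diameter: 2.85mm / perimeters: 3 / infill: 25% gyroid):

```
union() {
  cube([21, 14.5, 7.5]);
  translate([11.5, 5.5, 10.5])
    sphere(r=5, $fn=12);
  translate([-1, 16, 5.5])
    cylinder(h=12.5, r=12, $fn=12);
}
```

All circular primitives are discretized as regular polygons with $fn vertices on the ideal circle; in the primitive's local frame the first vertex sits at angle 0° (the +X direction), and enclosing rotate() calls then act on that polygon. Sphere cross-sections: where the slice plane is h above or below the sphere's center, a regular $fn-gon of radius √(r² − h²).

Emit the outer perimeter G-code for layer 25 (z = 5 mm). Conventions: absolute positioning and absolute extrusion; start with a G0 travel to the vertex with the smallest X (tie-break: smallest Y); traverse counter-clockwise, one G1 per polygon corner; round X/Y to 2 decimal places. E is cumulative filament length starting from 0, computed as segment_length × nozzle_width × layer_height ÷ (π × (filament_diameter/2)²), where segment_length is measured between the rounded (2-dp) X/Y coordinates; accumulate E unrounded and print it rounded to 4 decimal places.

At z = 5 mm: the 21×14.5 cube contributes its full rectangle; the sphere at (11.5, 5.5) is absent (|z−center|=5.500 > r=5); the cylinder at (-1, 16) does not reach this height (z outside [5.5, 18]); Taking the union: only the 21×14.5 cube is present, so the union is just that shape — 1 connected region. The outline is a single polygon with 4 vertices. Extrusion per mm of travel: 0.4 × 0.2 / (π × 1.425²) = 0.012540. Accumulating E over each segment gives final E = 0.8904.

G0 X0.00 Y0.00 Z5.00
G1 X21.00 Y0.00 E0.2633
G1 X21.00 Y14.50 E0.4452
G1 X0.00 Y14.50 E0.7085
G1 X0.00 Y0.00 E0.8904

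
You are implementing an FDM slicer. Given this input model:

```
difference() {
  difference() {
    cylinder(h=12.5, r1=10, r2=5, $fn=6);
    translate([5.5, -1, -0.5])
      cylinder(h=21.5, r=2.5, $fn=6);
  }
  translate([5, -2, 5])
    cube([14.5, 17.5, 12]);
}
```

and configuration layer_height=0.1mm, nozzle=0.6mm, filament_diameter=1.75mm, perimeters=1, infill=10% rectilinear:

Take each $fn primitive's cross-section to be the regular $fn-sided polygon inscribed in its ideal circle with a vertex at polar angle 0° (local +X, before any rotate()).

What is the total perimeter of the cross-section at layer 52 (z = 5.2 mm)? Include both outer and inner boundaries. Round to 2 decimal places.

At z = 5.2 mm: the cone: at t=0.416 of its height the radius interpolates to r₁+(r₂−r₁)t = 7.920, giving a regular 6-gon of that circumradius (perimeter = 2·6·7.920·sin(180°/6) = 47.52 mm); the r=2.5 cylinder at (5.5, -1) gives a regular 6-gon of circumradius 2.5 (constant along its height) (perimeter = 2·6·2.500·sin(180°/6) = 15.00 mm); Subtracting the remaining from the first: starting from the cone, the r=2.5 cylinder at (5.5, -1) partially overlaps it — only the 14.63 mm² overlap (of its 16.24 mm²) is removed, clipping the outline — boundary = 55.55 mm; the cube at (5, -2) (footprint 14.5×17.5) is included at this height (perimeter 64.00 mm); Taking the first minus the rest: starting from the result so far, the 14.5×17.5 cube at (5, -2) partially overlaps it — only the 5.06 mm² overlap (of its 253.75 mm²) is removed, clipping the outline — boundary = 49.51 mm. Overall, the cross-section is a single solid region. Total boundary length (outer) = 49.51 mm.

49.51 mm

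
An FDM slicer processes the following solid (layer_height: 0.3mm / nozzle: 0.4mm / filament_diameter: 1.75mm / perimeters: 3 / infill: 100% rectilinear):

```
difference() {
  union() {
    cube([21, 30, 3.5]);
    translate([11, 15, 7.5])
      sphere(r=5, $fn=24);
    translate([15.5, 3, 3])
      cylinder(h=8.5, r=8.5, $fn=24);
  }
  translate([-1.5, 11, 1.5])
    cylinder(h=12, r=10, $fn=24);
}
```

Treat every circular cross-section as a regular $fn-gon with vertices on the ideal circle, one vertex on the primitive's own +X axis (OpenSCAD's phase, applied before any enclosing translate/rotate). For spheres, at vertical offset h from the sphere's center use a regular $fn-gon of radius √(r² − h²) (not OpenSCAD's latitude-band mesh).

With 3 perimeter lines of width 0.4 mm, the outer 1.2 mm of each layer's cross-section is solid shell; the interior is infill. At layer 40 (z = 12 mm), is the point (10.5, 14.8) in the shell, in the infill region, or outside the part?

At z = 12 mm: the cube is absent (z outside [0, 3.5]); the r=5 sphere at (11, 15) slices to a regular 24-gon of circumradius 2.179 (√(r²−h²) with h=4.5 from center); the cylinder at (15.5, 3) is absent (z outside [3, 11.5]); Combining (union): only the r=5 sphere at (11, 15) is present, so the union is just that shape — 1 connected region; the r=10 cylinder at (-1.5, 11) gives a regular 24-gon of circumradius 10 (constant along its height); Taking the first minus the rest: starting from the result so far, the r=10 cylinder at (-1.5, 11) misses the remaining region (no effect) — 1 connected region. Overall, the cross-section is a single solid region. The nearest boundary edge runs (9.11, 13.91)→(8.89, 14.44); distance from the point to it = 1.62 mm. The point is inside the cross-section and 1.62 mm from the nearest boundary — more than the 1.2 mm shell width (3 × 0.4), so it's in the infill interior.

infill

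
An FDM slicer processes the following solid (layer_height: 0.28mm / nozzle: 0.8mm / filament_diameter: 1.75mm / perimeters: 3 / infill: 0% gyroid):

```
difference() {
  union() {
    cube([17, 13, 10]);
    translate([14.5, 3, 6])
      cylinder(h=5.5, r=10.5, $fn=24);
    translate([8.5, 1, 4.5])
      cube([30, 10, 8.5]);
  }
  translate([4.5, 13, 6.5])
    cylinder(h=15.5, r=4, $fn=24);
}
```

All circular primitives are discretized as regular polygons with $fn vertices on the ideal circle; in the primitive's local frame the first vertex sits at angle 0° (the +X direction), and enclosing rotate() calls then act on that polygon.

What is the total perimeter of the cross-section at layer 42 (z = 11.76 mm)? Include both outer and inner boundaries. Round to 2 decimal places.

At z = 11.76 mm: the cube does not reach this height (z outside [0, 10]); the cylinder at (14.5, 3) is not intersected at this z (z outside [6, 11.5]); the cube at (8.5, 1) (footprint 30×10) is included at this height (perimeter 80.00 mm); Combining (union): only the 30×10 cube at (8.5, 1) is present, so the union is just that shape — boundary = 80.00 mm; the cylinder at (4.5, 13): section is a regular 24-gon, circumradius r=4 (perimeter = 2·24·4.000·sin(180°/24) = 25.06 mm); Taking the first minus the rest: starting from the result so far, the r=4 cylinder at (4.5, 13) misses the remaining region (no effect) — boundary = 80.00 mm. Overall, the cross-section is a single solid region. Total boundary length (outer) = 80.00 mm.

80.00 mm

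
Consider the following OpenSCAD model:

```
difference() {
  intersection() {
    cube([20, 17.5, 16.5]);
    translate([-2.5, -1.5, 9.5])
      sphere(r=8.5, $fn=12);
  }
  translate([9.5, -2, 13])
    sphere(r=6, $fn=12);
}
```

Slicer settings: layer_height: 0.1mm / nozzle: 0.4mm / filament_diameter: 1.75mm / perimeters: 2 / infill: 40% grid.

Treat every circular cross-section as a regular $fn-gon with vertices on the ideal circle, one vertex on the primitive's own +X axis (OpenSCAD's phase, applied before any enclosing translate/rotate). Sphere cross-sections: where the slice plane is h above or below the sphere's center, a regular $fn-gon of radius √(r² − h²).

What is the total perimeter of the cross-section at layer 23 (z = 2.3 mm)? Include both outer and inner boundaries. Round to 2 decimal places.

6.57 mm

At z = 2.3 mm: the 20×17.5 cube contributes its full rectangle (perimeter 75.00 mm); the r=8.5 sphere at (-2.5, -1.5) contributes a regular 12-gon of circumradius √(8.5²−7.2²) = 4.518 (perimeter = 2·12·4.518·sin(180°/12) = 28.06 mm); Keeping only the common overlap: the r=8.5 sphere at (-2.5, -1.5) partially overlaps the 20×17.5 cube; clipping to the common part keeps 2.15 mm² — boundary = 6.57 mm; the sphere at (9.5, -2) is absent (|z−center|=10.700 > r=6); Subtracting the remaining from the first: none of the subtracted shapes is present at this height, so the result so far is unchanged — boundary = 6.57 mm. Overall, the cross-section is a single solid region. Total boundary length (outer) = 6.57 mm.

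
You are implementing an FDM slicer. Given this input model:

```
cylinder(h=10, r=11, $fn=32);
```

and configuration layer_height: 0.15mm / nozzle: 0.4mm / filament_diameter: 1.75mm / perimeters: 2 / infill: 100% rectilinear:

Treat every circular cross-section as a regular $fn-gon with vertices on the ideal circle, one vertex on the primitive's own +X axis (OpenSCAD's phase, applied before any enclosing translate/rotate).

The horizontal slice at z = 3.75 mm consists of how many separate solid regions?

At z = 3.75 mm: the r=11 cylinder contributes a regular 32-gon of circumradius 11. The result has 1 disconnected region.

1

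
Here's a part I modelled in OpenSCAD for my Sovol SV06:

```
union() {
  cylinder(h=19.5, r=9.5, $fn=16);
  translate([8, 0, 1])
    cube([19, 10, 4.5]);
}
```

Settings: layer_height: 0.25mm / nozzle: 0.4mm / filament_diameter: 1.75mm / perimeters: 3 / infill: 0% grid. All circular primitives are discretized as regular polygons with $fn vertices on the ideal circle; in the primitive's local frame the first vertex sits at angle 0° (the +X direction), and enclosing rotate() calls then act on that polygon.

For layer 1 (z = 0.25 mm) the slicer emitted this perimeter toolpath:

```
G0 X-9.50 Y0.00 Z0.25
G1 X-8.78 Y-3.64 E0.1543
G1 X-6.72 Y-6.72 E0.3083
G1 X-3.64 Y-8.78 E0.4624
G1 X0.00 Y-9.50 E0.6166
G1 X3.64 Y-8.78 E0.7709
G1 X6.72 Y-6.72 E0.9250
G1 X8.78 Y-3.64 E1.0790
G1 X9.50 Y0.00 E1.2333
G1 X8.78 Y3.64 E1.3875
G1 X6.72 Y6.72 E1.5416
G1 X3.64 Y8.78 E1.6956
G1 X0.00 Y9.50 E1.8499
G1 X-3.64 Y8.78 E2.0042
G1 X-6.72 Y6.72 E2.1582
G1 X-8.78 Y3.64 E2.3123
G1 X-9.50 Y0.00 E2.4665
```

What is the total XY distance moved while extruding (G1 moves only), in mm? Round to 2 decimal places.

Sum the Euclidean lengths of each G1 segment: total = 59.33 mm.

59.33 mm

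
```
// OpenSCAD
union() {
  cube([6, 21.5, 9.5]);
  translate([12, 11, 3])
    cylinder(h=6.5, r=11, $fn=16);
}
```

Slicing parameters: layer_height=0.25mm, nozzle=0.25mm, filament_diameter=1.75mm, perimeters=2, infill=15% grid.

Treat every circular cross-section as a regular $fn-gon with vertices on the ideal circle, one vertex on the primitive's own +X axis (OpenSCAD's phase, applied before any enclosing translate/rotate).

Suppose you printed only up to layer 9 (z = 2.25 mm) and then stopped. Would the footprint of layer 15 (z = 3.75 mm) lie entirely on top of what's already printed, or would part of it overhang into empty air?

Compare the two slices. At z = 2.25: the cube is present — its section is the full 6×21.5 rectangle (area 129.00 mm²); the cylinder at (12, 11) does not reach this height (z outside [3, 9.5]); Taking the union: only the 6×21.5 cube is present, so the union is just that shape — area = 129.00 mm². At z = 3.75: the 6×21.5 cube contributes its full rectangle (area 129.00 mm²); the cylinder at (12, 11): section is a regular 16-gon, circumradius r=11 (area = (16/2)·11.000²·sin(360°/16) = 370.44 mm²); Combining (union): the regions partially overlap — summed areas 499.44 mm² minus the doubly-counted overlap 61.88 mm² gives 437.55 mm² — area = 437.55 mm². Checking containment: at z = 3.75 the cross-section extends beyond the z = 2.25 cross-section by about 308.55 mm².

part overhangs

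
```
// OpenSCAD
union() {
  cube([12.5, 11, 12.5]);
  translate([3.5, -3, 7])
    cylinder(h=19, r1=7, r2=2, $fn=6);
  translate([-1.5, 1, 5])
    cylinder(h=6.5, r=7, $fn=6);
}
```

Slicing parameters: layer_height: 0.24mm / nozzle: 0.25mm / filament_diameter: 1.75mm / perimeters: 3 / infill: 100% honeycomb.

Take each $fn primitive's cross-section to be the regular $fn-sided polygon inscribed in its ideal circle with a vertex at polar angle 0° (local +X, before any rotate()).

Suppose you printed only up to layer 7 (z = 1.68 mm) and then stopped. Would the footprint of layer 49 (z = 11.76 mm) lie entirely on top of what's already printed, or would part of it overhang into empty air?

part overhangs

Compare the two slices. At z = 1.68: the cube (footprint 12.5×11) is included at this height (area 137.50 mm²); the cone at (3.5, -3) is not intersected at this z (z outside [7, 26]); the cylinder at (-1.5, 1) does not reach this height (z outside [5, 11.5]); Merging all regions: only the 12.5×11 cube is present, so the union is just that shape — area = 137.50 mm². At z = 11.76: the 12.5×11 cube contributes its full rectangle (area 137.50 mm²); the cone at (3.5, -3) (r1=7→r2=2) has section circumradius 5.747 here — a regular 6-gon (area = (6/2)·5.747²·sin(360°/6) = 85.82 mm²); the cylinder at (-1.5, 1) is absent (z outside [5, 11.5]); Merging all regions: the regions partially overlap — summed areas 223.32 mm² minus the doubly-counted overlap 13.39 mm² gives 209.93 mm² — area = 209.93 mm². Checking containment: at z = 11.76 the cross-section extends beyond the z = 1.68 cross-section by about 72.43 mm².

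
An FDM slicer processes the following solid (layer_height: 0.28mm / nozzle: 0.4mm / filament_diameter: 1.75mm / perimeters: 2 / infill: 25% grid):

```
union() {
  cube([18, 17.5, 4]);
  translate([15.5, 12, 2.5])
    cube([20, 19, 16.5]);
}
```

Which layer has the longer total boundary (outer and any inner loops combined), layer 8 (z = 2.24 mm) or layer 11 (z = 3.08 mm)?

Layer 8 (z = 2.24): the cube is present — its section is the full 18×17.5 rectangle (perimeter 71.00 mm); the cube at (15.5, 12) is not intersected at this z (z outside [2.5, 19]); Taking the union: only the 18×17.5 cube is present, so the union is just that shape — boundary = 71.00 mm. So its perimeter = 71.00 mm. Layer 11 (z = 3.08): the 18×17.5 cube contributes its full rectangle (perimeter 71.00 mm); the cube at (15.5, 12) (footprint 20×19) is included at this height (perimeter 78.00 mm); Taking the union: the regions partially overlap (shared area 13.75 mm²), so the edge portions inside another operand are dropped and the merged outline is re-measured after clipping — boundary = 133.00 mm. So its perimeter = 133.00 mm. Layer 11 is larger (133.00 vs 71.00 mm).

layer 11 (z = 3.08 mm)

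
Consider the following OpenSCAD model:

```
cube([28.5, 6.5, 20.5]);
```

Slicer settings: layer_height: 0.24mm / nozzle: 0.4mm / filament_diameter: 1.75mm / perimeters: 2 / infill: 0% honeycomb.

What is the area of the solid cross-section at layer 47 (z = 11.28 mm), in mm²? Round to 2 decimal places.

At z = 11.28 mm: the cube is present — its section is the full 28.5×6.5 rectangle (area 185.25 mm²). Overall, the cross-section is a single solid region. Net area = 185.25 mm².

185.25 mm²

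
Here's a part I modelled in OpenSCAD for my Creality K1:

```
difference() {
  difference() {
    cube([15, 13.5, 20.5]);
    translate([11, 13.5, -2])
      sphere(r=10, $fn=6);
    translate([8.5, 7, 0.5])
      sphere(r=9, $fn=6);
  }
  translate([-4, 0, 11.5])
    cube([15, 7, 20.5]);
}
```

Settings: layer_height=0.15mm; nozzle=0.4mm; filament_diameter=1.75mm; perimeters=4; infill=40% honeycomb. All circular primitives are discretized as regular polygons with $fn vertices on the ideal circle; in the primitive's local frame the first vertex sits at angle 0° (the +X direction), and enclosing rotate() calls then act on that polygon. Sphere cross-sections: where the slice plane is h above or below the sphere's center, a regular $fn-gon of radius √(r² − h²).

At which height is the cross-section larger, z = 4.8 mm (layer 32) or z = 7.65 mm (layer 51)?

layer 51 (z = 7.65 mm)

Layer 32 (z = 4.8): the cube is present — its section is the full 15×13.5 rectangle (area 202.50 mm²); the sphere at (11, 13.5): section is a regular 6-gon, circumradius = √(r²−h²) = √(10²−6.8²) = 7.332 (area = (6/2)·7.332²·sin(360°/6) = 139.67 mm²); the sphere at (8.5, 7): section is a regular 6-gon, circumradius = √(r²−h²) = √(9²−4.3²) = 7.906 (area = (6/2)·7.906²·sin(360°/6) = 162.41 mm²); After the difference (first − rest): starting from the 15×13.5 cube (202.50 mm²), the r=10 sphere at (11, 13.5) partially overlaps it — only the 60.22 mm² overlap (of its 139.67 mm²) is removed, clipping the outline; the r=9 sphere at (8.5, 7) partially overlaps it — only the 100.91 mm² overlap (of its 162.41 mm²) is removed, clipping the outline — area = 41.37 mm²; the cube at (-4, 0) does not reach this height (z outside [11.5, 32]); Taking the first minus the rest: none of the subtracted shapes is present at this height, so that combined region is unchanged — area = 41.37 mm². So its area = 41.37 mm². Layer 51 (z = 7.65): the 15×13.5 cube contributes its full rectangle (area 202.50 mm²); the sphere at (11, 13.5): section is a regular 6-gon, circumradius = √(r²−h²) = √(10²−9.65²) = 2.622 (area = (6/2)·2.622²·sin(360°/6) = 17.87 mm²); the r=9 sphere at (8.5, 7) slices to a regular 6-gon of circumradius 5.466 (√(r²−h²) with h=7.15 from center) (area = (6/2)·5.466²·sin(360°/6) = 77.62 mm²); Taking the first minus the rest: starting from the 15×13.5 cube (202.50 mm²), the r=10 sphere at (11, 13.5) partially overlaps it — only the 8.93 mm² overlap (of its 17.87 mm²) is removed, clipping the outline; the r=9 sphere at (8.5, 7) partially overlaps it — only the 76.70 mm² overlap (of its 77.62 mm²) is removed, clipping the outline — area = 116.87 mm²; the cube at (-4, 0) is absent (z outside [11.5, 32]); After the difference (first − rest): none of the subtracted shapes is present at this height, so that combined region is unchanged — area = 116.87 mm². So its area = 116.87 mm². Layer 51 is larger (116.87 vs 41.37 mm²).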